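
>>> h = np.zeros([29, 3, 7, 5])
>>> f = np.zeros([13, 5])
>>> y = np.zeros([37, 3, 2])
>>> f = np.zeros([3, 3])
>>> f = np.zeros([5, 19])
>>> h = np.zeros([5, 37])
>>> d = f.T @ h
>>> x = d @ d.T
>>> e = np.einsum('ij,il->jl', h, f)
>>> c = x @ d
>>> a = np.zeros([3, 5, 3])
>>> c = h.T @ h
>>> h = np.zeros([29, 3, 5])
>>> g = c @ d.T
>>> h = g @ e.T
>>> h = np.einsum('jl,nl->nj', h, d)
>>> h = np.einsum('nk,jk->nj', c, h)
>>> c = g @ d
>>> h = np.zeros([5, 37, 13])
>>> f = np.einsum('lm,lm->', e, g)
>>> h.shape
(5, 37, 13)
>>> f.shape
()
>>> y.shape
(37, 3, 2)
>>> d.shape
(19, 37)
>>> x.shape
(19, 19)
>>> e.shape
(37, 19)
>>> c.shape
(37, 37)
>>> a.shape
(3, 5, 3)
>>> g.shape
(37, 19)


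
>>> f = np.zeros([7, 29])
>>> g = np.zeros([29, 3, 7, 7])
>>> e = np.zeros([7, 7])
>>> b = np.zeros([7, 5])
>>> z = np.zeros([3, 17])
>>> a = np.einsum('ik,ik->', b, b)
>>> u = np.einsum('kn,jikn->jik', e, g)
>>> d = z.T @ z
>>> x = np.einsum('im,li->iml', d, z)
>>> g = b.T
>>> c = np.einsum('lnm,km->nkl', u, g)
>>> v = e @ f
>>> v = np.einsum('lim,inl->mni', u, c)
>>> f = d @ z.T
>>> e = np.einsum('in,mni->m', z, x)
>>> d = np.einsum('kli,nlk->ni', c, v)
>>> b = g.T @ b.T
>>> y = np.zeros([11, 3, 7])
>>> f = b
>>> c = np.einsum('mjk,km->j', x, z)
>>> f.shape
(7, 7)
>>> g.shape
(5, 7)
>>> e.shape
(17,)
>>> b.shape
(7, 7)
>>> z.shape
(3, 17)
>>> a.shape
()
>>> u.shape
(29, 3, 7)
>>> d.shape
(7, 29)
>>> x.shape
(17, 17, 3)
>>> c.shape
(17,)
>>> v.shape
(7, 5, 3)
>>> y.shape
(11, 3, 7)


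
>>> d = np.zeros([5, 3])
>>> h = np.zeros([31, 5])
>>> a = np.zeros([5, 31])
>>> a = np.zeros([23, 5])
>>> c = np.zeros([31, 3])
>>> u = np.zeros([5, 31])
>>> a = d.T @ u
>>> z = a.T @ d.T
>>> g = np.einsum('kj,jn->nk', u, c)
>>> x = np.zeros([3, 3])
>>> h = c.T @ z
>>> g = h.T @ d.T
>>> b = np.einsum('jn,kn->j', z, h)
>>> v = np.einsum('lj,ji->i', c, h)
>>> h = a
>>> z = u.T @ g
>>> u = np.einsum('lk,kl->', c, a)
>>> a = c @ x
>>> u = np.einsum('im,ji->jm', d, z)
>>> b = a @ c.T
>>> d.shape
(5, 3)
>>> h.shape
(3, 31)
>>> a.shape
(31, 3)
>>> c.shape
(31, 3)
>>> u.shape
(31, 3)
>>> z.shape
(31, 5)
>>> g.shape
(5, 5)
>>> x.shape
(3, 3)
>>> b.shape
(31, 31)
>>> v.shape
(5,)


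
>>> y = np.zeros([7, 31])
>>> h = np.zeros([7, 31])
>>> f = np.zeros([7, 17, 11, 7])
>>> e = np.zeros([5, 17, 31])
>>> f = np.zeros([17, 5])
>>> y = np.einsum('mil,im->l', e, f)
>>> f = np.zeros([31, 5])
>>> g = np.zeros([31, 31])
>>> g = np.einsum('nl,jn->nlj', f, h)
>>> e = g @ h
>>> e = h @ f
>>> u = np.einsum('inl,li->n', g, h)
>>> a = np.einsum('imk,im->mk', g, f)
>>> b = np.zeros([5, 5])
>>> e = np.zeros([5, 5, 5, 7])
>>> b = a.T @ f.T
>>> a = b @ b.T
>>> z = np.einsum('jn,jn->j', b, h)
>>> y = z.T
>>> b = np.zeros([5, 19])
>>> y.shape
(7,)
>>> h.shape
(7, 31)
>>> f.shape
(31, 5)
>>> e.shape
(5, 5, 5, 7)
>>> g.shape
(31, 5, 7)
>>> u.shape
(5,)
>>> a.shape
(7, 7)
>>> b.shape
(5, 19)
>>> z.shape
(7,)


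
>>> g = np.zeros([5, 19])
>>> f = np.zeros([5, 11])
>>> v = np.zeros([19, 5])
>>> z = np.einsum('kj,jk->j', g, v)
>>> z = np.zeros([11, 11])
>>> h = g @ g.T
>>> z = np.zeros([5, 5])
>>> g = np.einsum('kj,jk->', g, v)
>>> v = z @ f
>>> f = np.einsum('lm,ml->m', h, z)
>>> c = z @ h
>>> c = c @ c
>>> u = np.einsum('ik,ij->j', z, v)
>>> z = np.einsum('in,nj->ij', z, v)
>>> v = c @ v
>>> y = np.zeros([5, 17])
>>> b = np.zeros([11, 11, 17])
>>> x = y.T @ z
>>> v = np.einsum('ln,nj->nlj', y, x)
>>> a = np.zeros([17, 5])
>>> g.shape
()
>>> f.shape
(5,)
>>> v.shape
(17, 5, 11)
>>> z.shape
(5, 11)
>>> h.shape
(5, 5)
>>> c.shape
(5, 5)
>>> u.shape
(11,)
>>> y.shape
(5, 17)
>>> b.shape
(11, 11, 17)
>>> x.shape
(17, 11)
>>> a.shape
(17, 5)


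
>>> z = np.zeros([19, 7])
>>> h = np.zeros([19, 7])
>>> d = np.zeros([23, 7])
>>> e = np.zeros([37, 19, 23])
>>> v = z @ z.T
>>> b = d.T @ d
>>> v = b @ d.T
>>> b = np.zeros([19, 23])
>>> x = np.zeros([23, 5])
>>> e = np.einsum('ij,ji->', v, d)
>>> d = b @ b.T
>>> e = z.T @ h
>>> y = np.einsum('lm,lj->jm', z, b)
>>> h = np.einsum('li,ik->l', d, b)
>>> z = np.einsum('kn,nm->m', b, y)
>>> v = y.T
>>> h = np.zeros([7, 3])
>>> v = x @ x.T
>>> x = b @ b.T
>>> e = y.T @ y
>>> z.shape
(7,)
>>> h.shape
(7, 3)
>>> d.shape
(19, 19)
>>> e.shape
(7, 7)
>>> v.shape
(23, 23)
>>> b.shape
(19, 23)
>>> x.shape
(19, 19)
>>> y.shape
(23, 7)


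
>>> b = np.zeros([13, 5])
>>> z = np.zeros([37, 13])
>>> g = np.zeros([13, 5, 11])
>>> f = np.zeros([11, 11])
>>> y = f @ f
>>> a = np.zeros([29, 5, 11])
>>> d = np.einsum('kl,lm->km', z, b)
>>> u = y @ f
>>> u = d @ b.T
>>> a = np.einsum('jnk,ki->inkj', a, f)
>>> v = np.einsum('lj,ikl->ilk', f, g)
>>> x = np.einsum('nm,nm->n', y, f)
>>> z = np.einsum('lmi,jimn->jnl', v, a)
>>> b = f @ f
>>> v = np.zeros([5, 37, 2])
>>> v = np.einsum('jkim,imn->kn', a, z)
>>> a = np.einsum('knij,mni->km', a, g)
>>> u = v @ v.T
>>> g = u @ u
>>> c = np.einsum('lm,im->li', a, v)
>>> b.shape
(11, 11)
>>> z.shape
(11, 29, 13)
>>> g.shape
(5, 5)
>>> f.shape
(11, 11)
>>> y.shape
(11, 11)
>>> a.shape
(11, 13)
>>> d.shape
(37, 5)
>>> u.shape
(5, 5)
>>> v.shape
(5, 13)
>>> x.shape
(11,)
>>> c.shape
(11, 5)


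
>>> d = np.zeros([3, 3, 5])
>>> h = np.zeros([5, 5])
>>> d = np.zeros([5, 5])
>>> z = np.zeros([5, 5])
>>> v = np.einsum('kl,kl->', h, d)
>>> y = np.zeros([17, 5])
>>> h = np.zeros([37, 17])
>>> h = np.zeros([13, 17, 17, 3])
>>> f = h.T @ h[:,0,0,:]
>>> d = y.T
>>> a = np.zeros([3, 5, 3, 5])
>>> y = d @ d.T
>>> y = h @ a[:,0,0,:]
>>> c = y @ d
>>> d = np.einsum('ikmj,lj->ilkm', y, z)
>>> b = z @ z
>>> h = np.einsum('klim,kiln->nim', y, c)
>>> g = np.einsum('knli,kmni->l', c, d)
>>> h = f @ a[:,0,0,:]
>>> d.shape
(13, 5, 17, 17)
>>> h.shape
(3, 17, 17, 5)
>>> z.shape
(5, 5)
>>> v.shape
()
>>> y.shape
(13, 17, 17, 5)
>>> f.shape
(3, 17, 17, 3)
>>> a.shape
(3, 5, 3, 5)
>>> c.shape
(13, 17, 17, 17)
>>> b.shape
(5, 5)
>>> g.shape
(17,)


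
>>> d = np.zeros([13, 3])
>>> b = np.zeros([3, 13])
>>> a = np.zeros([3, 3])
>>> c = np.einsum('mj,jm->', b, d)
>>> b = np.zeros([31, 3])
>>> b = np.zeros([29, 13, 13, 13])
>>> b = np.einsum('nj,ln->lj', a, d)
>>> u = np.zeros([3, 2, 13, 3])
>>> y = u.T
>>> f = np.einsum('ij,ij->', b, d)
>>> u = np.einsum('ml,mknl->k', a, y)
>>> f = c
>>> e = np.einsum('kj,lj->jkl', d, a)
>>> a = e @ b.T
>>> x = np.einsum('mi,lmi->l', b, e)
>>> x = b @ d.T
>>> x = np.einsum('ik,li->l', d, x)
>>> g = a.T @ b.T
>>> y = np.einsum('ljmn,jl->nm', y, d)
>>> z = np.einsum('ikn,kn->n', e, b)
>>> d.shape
(13, 3)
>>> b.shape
(13, 3)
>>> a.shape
(3, 13, 13)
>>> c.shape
()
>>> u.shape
(13,)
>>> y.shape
(3, 2)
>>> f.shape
()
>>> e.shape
(3, 13, 3)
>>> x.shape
(13,)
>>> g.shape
(13, 13, 13)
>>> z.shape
(3,)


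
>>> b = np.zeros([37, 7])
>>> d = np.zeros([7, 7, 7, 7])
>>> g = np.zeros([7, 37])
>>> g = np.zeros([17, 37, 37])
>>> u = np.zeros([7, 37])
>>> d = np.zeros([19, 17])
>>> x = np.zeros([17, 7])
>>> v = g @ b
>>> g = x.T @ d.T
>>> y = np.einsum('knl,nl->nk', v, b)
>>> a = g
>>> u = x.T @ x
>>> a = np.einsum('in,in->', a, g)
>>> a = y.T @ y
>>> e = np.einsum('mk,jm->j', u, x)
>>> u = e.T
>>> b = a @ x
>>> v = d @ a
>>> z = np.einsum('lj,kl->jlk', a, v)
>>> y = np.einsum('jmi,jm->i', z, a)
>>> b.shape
(17, 7)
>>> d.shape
(19, 17)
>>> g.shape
(7, 19)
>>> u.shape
(17,)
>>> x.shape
(17, 7)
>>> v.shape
(19, 17)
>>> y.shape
(19,)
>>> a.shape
(17, 17)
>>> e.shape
(17,)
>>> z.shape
(17, 17, 19)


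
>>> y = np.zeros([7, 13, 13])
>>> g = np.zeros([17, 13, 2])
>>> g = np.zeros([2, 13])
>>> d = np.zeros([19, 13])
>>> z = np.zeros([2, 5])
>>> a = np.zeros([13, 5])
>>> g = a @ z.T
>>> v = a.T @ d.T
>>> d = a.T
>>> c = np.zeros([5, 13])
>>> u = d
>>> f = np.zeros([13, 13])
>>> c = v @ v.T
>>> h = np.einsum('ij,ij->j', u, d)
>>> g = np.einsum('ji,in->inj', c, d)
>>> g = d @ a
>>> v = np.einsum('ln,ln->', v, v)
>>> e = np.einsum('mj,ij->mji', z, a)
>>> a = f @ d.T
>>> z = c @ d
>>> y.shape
(7, 13, 13)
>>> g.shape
(5, 5)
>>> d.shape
(5, 13)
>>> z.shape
(5, 13)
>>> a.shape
(13, 5)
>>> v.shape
()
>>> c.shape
(5, 5)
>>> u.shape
(5, 13)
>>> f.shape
(13, 13)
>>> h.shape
(13,)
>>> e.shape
(2, 5, 13)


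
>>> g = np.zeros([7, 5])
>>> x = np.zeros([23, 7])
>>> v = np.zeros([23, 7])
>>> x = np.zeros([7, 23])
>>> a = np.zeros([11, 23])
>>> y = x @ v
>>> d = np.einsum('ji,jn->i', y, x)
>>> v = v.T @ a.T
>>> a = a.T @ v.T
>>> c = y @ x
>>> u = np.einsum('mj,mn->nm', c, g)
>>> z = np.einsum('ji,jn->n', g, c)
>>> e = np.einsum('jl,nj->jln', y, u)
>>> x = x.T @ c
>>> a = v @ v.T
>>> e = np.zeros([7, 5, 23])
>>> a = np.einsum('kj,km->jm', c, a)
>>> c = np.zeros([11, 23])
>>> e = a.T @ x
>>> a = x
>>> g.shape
(7, 5)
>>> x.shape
(23, 23)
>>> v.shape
(7, 11)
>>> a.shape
(23, 23)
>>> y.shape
(7, 7)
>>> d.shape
(7,)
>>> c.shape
(11, 23)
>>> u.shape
(5, 7)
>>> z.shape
(23,)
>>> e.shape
(7, 23)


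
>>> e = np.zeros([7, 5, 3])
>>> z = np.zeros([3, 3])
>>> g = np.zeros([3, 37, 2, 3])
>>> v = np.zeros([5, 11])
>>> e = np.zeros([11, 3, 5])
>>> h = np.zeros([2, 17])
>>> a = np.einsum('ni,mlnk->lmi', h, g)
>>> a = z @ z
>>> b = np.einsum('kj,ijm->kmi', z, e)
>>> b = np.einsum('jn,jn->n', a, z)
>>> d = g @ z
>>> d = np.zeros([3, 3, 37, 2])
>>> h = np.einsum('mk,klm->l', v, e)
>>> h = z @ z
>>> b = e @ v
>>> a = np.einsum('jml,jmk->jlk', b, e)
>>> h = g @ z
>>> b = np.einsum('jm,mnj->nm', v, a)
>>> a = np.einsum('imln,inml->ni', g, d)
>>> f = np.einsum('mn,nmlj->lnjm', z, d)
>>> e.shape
(11, 3, 5)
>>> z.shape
(3, 3)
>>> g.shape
(3, 37, 2, 3)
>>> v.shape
(5, 11)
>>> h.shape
(3, 37, 2, 3)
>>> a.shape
(3, 3)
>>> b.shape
(11, 11)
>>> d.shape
(3, 3, 37, 2)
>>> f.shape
(37, 3, 2, 3)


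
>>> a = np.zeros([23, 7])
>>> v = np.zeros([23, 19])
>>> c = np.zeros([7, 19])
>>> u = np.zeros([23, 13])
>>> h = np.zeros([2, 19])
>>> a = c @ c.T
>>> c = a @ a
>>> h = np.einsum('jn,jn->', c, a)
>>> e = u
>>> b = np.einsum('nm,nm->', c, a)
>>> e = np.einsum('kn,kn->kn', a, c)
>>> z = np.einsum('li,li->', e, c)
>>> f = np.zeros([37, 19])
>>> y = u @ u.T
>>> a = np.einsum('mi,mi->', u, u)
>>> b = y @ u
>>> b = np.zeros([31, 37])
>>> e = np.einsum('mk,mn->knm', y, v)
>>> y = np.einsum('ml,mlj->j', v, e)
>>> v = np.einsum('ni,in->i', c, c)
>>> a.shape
()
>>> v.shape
(7,)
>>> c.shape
(7, 7)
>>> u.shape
(23, 13)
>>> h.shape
()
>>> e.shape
(23, 19, 23)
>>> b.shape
(31, 37)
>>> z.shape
()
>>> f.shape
(37, 19)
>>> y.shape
(23,)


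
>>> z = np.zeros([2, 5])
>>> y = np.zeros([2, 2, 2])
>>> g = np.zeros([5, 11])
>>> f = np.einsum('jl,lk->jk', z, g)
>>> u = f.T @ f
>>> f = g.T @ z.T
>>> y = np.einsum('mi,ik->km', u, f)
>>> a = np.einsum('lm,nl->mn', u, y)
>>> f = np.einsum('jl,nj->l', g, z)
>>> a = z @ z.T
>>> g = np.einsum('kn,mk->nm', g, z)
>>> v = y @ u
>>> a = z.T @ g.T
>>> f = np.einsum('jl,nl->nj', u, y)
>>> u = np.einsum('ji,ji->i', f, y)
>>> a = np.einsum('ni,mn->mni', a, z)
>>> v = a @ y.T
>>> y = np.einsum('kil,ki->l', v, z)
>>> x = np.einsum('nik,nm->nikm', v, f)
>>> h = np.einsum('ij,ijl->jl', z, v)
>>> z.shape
(2, 5)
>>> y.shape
(2,)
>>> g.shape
(11, 2)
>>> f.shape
(2, 11)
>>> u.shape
(11,)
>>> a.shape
(2, 5, 11)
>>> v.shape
(2, 5, 2)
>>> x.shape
(2, 5, 2, 11)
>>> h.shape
(5, 2)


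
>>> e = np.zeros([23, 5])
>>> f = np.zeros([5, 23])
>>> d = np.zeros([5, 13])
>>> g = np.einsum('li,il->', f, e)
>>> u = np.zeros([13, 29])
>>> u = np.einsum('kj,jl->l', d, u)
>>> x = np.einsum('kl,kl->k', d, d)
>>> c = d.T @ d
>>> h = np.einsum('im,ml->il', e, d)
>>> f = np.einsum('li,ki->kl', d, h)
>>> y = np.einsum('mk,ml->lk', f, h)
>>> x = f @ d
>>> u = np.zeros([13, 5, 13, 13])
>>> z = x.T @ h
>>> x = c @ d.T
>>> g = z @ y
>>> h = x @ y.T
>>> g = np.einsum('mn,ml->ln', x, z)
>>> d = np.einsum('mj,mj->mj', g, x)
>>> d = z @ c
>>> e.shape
(23, 5)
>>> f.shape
(23, 5)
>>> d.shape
(13, 13)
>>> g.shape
(13, 5)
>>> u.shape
(13, 5, 13, 13)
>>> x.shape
(13, 5)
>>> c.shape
(13, 13)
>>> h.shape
(13, 13)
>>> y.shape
(13, 5)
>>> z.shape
(13, 13)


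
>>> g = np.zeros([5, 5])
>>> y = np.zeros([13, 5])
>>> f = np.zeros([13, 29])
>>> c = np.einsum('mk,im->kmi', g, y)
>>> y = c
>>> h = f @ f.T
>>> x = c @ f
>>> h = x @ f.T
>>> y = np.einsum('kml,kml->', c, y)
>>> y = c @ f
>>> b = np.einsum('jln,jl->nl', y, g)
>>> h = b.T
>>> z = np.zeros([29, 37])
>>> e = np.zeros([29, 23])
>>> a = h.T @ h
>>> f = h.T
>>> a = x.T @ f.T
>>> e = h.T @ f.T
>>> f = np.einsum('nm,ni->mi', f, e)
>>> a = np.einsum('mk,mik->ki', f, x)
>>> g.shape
(5, 5)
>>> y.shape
(5, 5, 29)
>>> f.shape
(5, 29)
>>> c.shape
(5, 5, 13)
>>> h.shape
(5, 29)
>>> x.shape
(5, 5, 29)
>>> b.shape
(29, 5)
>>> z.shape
(29, 37)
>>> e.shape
(29, 29)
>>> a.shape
(29, 5)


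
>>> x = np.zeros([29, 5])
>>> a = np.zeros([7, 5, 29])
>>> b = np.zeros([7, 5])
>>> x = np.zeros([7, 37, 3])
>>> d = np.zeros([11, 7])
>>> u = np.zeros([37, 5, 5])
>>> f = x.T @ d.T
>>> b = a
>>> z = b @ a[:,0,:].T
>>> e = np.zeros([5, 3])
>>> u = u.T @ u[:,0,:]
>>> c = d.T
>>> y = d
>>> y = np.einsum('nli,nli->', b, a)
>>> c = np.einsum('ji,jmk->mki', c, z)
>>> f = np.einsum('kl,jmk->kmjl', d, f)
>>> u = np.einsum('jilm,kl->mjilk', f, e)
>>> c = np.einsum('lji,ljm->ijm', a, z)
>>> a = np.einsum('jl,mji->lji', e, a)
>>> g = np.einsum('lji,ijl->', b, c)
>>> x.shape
(7, 37, 3)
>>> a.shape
(3, 5, 29)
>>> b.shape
(7, 5, 29)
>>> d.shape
(11, 7)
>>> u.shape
(7, 11, 37, 3, 5)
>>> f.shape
(11, 37, 3, 7)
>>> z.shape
(7, 5, 7)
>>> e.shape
(5, 3)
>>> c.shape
(29, 5, 7)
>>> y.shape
()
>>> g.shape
()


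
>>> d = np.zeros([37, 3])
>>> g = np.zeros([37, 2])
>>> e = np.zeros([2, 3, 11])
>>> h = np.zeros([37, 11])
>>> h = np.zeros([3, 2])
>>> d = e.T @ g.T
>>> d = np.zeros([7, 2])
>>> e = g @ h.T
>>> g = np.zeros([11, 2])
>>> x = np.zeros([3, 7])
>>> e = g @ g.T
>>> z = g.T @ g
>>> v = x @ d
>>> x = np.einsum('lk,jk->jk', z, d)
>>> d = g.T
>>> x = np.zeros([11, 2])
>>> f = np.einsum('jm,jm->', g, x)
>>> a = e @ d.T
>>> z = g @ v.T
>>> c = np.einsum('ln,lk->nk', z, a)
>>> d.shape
(2, 11)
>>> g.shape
(11, 2)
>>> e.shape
(11, 11)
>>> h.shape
(3, 2)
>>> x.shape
(11, 2)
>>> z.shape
(11, 3)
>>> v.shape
(3, 2)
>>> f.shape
()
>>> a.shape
(11, 2)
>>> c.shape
(3, 2)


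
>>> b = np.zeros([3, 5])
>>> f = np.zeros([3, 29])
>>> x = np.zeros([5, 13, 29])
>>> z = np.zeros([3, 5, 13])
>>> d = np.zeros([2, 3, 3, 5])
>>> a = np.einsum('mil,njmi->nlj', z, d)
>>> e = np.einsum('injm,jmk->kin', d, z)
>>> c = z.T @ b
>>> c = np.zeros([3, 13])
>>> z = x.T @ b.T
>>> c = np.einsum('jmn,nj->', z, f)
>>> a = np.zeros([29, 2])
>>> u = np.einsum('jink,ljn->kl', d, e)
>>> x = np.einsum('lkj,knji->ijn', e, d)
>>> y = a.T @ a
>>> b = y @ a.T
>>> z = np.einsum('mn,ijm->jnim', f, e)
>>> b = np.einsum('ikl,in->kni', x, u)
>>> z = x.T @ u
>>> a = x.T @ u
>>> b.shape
(3, 13, 5)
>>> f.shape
(3, 29)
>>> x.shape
(5, 3, 3)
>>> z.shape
(3, 3, 13)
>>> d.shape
(2, 3, 3, 5)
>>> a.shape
(3, 3, 13)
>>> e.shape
(13, 2, 3)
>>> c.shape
()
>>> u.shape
(5, 13)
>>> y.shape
(2, 2)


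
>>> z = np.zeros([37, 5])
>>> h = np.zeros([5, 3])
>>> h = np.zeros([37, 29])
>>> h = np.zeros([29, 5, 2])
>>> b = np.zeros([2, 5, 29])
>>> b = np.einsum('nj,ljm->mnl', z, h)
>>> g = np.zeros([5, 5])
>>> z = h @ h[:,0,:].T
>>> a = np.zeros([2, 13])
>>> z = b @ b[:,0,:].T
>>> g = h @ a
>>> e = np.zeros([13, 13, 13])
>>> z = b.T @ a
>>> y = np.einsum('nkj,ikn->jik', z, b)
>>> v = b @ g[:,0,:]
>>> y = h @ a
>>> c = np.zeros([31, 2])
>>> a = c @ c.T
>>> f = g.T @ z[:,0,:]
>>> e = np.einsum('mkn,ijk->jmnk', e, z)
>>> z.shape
(29, 37, 13)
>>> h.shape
(29, 5, 2)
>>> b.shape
(2, 37, 29)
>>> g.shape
(29, 5, 13)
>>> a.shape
(31, 31)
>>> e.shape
(37, 13, 13, 13)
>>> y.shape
(29, 5, 13)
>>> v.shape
(2, 37, 13)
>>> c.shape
(31, 2)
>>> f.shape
(13, 5, 13)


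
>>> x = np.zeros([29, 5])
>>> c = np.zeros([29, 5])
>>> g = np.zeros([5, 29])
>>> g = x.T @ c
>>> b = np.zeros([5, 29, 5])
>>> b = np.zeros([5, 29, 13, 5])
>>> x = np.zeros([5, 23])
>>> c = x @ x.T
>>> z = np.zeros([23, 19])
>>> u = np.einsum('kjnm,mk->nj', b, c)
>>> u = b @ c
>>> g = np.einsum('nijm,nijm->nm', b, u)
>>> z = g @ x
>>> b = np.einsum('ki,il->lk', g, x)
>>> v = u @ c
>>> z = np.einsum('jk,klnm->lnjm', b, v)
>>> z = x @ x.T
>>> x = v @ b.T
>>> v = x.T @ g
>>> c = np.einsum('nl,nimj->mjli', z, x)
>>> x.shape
(5, 29, 13, 23)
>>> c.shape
(13, 23, 5, 29)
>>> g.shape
(5, 5)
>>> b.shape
(23, 5)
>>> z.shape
(5, 5)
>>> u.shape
(5, 29, 13, 5)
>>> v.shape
(23, 13, 29, 5)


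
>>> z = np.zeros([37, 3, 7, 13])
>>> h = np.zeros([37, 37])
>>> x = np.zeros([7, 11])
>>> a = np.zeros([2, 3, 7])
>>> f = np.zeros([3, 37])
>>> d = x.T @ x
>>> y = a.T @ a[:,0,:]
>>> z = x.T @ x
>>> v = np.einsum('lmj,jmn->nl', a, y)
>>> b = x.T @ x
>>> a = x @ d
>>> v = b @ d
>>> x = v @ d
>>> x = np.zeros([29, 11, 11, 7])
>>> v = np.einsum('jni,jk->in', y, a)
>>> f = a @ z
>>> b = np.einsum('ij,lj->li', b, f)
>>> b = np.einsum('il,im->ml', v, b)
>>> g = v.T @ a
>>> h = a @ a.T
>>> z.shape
(11, 11)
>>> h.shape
(7, 7)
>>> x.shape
(29, 11, 11, 7)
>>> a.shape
(7, 11)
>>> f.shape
(7, 11)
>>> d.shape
(11, 11)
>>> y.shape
(7, 3, 7)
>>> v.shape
(7, 3)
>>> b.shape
(11, 3)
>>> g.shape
(3, 11)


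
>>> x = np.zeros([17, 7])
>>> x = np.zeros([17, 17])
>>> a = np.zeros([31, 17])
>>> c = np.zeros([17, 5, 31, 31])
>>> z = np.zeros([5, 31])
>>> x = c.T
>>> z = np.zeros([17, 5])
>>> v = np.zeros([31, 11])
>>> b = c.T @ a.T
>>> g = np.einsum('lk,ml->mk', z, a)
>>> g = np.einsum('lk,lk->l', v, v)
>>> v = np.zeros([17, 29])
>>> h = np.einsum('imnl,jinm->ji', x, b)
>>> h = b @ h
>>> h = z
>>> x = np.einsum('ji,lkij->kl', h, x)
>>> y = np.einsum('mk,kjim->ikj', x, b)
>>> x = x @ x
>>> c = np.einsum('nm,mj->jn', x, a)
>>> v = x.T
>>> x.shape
(31, 31)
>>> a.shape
(31, 17)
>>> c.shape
(17, 31)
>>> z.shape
(17, 5)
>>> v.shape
(31, 31)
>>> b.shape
(31, 31, 5, 31)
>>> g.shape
(31,)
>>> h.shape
(17, 5)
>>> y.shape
(5, 31, 31)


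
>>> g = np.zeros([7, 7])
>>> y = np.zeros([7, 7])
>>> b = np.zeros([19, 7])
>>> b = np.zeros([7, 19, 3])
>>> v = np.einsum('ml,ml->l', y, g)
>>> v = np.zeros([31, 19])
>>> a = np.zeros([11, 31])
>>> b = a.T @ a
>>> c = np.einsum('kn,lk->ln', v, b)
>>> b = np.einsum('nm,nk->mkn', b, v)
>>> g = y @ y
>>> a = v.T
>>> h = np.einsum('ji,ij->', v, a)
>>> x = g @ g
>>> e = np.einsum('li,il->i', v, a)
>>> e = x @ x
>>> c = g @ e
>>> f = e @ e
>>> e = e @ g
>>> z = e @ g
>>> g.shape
(7, 7)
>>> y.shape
(7, 7)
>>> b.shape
(31, 19, 31)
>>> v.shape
(31, 19)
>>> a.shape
(19, 31)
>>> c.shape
(7, 7)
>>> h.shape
()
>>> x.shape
(7, 7)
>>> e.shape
(7, 7)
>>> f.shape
(7, 7)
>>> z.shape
(7, 7)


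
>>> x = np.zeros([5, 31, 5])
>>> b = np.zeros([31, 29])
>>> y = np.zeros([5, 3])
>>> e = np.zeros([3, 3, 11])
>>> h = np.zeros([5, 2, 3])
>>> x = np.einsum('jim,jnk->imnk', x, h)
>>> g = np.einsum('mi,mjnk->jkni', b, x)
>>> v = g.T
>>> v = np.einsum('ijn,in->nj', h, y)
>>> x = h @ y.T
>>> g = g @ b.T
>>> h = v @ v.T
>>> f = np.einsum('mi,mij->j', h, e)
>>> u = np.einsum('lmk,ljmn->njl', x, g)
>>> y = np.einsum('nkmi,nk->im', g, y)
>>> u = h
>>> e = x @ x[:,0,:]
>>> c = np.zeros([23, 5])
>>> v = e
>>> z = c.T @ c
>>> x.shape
(5, 2, 5)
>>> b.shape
(31, 29)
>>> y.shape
(31, 2)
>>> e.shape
(5, 2, 5)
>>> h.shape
(3, 3)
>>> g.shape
(5, 3, 2, 31)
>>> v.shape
(5, 2, 5)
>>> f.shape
(11,)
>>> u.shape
(3, 3)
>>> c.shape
(23, 5)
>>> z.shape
(5, 5)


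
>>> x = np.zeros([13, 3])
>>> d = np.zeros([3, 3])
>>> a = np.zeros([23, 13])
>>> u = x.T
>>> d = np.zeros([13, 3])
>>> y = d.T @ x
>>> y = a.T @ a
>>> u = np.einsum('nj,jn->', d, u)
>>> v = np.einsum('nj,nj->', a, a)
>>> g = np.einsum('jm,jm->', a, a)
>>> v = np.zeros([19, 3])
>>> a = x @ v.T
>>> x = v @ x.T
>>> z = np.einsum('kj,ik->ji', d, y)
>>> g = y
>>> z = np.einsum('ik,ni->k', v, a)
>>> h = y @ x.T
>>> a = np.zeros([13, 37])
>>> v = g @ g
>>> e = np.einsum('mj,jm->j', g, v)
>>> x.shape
(19, 13)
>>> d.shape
(13, 3)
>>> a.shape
(13, 37)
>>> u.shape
()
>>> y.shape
(13, 13)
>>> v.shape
(13, 13)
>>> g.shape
(13, 13)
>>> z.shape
(3,)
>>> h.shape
(13, 19)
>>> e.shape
(13,)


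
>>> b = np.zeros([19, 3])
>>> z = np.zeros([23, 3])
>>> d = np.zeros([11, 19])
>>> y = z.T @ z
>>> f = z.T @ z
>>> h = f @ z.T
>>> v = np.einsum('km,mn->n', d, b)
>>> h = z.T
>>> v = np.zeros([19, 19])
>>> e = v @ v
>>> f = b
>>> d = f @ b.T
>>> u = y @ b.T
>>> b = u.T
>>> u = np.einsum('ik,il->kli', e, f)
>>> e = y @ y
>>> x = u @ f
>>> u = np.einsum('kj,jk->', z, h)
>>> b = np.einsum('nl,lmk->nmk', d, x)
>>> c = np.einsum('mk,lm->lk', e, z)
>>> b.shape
(19, 3, 3)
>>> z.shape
(23, 3)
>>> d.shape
(19, 19)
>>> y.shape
(3, 3)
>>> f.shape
(19, 3)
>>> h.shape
(3, 23)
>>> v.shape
(19, 19)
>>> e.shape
(3, 3)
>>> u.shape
()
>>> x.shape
(19, 3, 3)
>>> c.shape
(23, 3)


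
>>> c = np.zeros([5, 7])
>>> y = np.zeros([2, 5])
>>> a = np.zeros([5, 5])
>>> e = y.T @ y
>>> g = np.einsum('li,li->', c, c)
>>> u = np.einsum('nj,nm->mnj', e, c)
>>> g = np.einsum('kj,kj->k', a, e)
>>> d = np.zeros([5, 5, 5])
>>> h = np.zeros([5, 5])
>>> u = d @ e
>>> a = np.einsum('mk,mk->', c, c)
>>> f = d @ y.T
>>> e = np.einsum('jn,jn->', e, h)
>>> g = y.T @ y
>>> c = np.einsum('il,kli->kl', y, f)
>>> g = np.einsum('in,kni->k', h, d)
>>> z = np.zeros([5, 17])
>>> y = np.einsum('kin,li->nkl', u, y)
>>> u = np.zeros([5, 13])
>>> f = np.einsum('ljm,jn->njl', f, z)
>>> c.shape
(5, 5)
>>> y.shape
(5, 5, 2)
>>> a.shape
()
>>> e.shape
()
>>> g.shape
(5,)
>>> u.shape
(5, 13)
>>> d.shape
(5, 5, 5)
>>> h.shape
(5, 5)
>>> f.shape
(17, 5, 5)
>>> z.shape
(5, 17)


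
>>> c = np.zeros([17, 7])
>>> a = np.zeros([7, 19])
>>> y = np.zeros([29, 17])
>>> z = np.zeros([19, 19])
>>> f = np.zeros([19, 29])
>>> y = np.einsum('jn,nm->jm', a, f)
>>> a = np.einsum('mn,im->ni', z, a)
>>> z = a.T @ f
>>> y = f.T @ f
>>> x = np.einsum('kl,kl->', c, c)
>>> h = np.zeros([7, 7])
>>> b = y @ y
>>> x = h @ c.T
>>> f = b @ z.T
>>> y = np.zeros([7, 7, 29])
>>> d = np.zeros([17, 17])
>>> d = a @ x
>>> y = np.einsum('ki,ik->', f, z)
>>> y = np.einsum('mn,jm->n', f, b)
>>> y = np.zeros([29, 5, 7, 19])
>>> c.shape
(17, 7)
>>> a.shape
(19, 7)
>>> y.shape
(29, 5, 7, 19)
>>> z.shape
(7, 29)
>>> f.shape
(29, 7)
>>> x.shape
(7, 17)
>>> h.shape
(7, 7)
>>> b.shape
(29, 29)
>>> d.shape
(19, 17)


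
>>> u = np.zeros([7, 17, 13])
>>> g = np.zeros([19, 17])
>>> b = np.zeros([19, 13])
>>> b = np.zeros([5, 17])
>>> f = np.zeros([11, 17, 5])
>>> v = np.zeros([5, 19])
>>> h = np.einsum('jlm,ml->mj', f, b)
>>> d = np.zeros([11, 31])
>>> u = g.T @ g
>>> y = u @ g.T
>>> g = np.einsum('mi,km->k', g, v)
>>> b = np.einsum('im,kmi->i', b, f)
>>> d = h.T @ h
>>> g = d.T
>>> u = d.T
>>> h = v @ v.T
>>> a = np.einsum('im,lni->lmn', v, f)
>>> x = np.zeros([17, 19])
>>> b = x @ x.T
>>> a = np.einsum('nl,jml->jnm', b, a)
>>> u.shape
(11, 11)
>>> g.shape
(11, 11)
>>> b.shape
(17, 17)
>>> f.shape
(11, 17, 5)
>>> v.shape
(5, 19)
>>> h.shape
(5, 5)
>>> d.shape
(11, 11)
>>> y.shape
(17, 19)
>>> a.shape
(11, 17, 19)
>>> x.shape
(17, 19)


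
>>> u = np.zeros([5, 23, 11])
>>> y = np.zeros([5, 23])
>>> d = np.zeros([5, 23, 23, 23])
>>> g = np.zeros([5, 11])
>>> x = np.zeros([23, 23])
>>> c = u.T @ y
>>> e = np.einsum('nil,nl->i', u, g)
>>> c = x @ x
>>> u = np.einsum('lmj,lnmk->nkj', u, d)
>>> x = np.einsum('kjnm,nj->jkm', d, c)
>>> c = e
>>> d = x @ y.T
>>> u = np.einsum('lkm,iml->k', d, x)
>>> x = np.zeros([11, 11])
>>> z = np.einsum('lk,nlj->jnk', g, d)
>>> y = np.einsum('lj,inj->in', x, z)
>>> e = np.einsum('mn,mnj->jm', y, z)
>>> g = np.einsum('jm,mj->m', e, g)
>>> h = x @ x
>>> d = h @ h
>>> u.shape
(5,)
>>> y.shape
(5, 23)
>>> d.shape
(11, 11)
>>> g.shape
(5,)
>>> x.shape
(11, 11)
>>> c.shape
(23,)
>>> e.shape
(11, 5)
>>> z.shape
(5, 23, 11)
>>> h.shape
(11, 11)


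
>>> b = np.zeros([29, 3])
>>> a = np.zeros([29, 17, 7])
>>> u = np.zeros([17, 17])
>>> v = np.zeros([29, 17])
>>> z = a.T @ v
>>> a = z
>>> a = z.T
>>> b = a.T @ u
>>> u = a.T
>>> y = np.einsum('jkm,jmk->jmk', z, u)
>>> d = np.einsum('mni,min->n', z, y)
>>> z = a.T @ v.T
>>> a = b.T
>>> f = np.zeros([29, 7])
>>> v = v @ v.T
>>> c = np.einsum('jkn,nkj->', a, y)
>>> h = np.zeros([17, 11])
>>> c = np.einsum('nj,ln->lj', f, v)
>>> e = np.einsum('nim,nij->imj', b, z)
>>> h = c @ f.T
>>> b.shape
(7, 17, 17)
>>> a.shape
(17, 17, 7)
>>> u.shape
(7, 17, 17)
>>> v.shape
(29, 29)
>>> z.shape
(7, 17, 29)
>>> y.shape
(7, 17, 17)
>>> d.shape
(17,)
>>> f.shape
(29, 7)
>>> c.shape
(29, 7)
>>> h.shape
(29, 29)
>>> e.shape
(17, 17, 29)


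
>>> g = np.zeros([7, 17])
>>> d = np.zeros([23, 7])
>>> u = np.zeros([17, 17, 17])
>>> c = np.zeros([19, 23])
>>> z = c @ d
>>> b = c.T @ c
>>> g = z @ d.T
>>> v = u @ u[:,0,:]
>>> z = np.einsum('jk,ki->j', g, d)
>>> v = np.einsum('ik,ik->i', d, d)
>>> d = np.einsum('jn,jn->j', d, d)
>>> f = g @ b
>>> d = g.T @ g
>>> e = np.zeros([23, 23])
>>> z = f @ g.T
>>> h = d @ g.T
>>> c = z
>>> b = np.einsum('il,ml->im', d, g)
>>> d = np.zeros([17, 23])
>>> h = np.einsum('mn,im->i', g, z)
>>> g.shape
(19, 23)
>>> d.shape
(17, 23)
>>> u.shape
(17, 17, 17)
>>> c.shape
(19, 19)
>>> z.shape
(19, 19)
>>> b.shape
(23, 19)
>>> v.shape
(23,)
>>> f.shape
(19, 23)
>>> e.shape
(23, 23)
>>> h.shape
(19,)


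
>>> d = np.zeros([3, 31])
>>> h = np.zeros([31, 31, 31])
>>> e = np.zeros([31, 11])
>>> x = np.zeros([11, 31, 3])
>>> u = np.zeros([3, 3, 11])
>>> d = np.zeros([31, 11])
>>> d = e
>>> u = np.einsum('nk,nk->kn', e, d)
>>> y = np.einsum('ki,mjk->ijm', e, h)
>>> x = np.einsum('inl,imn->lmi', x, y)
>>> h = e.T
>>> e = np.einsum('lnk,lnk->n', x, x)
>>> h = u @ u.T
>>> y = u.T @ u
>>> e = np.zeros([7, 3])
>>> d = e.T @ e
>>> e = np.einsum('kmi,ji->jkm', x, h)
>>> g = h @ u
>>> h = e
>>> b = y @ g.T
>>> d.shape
(3, 3)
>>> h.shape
(11, 3, 31)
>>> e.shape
(11, 3, 31)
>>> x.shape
(3, 31, 11)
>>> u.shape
(11, 31)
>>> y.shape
(31, 31)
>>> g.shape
(11, 31)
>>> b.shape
(31, 11)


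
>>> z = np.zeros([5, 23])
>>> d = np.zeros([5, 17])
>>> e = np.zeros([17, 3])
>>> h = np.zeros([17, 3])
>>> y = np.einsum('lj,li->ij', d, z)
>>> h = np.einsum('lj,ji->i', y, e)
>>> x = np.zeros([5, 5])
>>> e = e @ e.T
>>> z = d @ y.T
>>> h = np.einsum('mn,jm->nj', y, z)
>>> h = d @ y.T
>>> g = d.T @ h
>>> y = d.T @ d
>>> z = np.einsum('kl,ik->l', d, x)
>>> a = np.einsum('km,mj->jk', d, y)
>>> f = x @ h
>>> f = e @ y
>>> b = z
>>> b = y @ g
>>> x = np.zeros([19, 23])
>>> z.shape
(17,)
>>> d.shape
(5, 17)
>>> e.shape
(17, 17)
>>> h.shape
(5, 23)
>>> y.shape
(17, 17)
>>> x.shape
(19, 23)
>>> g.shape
(17, 23)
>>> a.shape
(17, 5)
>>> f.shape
(17, 17)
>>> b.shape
(17, 23)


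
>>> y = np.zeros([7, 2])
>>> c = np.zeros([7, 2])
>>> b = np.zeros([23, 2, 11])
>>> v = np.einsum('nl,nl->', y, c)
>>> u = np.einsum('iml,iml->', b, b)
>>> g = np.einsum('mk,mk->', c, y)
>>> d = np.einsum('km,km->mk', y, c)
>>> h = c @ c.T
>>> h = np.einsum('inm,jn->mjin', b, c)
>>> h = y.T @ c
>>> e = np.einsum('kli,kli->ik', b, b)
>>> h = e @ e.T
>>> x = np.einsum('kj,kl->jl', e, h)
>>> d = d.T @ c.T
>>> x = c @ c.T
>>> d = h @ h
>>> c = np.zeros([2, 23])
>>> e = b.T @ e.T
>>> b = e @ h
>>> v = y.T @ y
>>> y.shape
(7, 2)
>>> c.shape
(2, 23)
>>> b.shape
(11, 2, 11)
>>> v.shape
(2, 2)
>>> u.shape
()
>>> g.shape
()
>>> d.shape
(11, 11)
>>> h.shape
(11, 11)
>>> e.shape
(11, 2, 11)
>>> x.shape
(7, 7)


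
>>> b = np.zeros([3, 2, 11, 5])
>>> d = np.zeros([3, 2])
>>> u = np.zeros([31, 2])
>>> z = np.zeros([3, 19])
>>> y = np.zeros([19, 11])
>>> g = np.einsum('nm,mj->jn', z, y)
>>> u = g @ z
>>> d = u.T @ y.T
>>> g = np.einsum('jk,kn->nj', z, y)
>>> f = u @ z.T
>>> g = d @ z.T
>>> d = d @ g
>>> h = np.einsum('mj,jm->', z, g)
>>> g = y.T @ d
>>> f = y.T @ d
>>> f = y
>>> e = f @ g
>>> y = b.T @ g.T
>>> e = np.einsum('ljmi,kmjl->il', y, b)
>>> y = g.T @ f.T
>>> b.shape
(3, 2, 11, 5)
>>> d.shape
(19, 3)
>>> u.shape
(11, 19)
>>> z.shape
(3, 19)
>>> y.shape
(3, 19)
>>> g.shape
(11, 3)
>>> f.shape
(19, 11)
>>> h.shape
()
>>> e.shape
(11, 5)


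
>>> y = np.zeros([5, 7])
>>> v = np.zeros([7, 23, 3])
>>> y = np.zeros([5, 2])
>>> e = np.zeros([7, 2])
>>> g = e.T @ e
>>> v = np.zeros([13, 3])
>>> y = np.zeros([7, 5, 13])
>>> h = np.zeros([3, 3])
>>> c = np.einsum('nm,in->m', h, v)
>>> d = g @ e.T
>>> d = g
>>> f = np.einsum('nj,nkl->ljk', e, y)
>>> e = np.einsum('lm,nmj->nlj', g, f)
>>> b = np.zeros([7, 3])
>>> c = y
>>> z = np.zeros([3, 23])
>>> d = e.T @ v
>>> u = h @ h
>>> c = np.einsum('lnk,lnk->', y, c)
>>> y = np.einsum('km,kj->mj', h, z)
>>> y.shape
(3, 23)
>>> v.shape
(13, 3)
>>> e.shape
(13, 2, 5)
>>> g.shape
(2, 2)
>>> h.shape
(3, 3)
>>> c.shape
()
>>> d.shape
(5, 2, 3)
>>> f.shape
(13, 2, 5)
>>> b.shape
(7, 3)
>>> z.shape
(3, 23)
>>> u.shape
(3, 3)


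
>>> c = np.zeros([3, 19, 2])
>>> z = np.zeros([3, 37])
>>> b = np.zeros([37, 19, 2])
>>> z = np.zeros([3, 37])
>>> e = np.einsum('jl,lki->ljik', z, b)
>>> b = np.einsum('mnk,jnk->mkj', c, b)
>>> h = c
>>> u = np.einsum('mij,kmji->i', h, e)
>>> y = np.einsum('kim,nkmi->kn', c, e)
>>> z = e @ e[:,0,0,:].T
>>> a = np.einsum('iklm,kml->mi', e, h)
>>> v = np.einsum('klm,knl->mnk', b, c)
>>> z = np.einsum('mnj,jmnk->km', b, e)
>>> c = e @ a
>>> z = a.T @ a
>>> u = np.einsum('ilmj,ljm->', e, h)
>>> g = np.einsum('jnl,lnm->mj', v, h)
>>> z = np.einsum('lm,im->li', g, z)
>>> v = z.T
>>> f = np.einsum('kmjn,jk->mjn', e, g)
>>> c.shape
(37, 3, 2, 37)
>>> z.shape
(2, 37)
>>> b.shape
(3, 2, 37)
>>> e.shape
(37, 3, 2, 19)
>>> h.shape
(3, 19, 2)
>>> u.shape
()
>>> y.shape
(3, 37)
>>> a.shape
(19, 37)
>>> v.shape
(37, 2)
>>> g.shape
(2, 37)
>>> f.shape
(3, 2, 19)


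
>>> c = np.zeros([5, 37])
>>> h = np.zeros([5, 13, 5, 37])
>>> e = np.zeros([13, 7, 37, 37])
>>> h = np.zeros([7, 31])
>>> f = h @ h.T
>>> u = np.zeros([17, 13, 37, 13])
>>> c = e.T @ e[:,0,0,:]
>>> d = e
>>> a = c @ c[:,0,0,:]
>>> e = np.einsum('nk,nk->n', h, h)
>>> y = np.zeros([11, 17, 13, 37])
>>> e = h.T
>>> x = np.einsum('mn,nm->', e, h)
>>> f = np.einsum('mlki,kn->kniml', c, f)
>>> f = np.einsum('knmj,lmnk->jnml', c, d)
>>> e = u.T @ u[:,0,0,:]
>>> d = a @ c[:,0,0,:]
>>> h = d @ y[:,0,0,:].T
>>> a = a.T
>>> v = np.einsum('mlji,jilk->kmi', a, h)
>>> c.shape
(37, 37, 7, 37)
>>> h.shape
(37, 37, 7, 11)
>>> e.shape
(13, 37, 13, 13)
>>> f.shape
(37, 37, 7, 13)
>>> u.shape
(17, 13, 37, 13)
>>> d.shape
(37, 37, 7, 37)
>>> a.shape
(37, 7, 37, 37)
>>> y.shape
(11, 17, 13, 37)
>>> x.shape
()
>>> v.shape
(11, 37, 37)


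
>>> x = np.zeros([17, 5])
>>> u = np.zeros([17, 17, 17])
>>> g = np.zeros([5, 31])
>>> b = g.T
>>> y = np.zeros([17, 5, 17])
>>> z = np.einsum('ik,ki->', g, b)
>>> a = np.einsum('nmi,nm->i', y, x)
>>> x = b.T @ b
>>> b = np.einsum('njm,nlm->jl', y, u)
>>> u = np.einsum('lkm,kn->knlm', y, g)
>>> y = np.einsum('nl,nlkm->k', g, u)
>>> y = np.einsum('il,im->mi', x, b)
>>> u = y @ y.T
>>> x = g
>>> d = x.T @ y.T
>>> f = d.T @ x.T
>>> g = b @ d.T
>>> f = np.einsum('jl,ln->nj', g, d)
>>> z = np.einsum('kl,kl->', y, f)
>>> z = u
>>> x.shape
(5, 31)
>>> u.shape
(17, 17)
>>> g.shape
(5, 31)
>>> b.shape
(5, 17)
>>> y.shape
(17, 5)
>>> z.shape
(17, 17)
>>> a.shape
(17,)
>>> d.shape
(31, 17)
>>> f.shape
(17, 5)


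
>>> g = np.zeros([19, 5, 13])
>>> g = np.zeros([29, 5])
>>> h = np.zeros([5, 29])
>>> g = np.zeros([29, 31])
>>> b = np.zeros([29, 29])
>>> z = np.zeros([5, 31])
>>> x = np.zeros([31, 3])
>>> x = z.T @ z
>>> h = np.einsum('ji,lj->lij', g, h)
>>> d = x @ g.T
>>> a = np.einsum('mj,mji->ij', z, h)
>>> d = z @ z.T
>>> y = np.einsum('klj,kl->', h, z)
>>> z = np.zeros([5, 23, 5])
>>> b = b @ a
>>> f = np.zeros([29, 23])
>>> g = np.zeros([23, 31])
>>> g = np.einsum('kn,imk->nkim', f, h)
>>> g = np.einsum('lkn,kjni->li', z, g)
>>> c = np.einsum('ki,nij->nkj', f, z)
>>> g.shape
(5, 31)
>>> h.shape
(5, 31, 29)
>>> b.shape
(29, 31)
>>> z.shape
(5, 23, 5)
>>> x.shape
(31, 31)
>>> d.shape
(5, 5)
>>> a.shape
(29, 31)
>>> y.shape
()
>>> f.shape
(29, 23)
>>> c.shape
(5, 29, 5)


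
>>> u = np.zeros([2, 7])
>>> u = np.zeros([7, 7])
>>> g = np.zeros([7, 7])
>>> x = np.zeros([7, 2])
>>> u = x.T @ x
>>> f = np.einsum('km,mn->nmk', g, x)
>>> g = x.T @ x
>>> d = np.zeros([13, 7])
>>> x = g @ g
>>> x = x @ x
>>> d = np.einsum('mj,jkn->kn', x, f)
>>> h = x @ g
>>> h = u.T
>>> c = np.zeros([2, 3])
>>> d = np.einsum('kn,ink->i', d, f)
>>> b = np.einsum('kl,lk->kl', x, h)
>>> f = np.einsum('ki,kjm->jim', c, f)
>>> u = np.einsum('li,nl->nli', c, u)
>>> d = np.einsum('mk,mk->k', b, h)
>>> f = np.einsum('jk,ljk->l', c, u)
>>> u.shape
(2, 2, 3)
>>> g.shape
(2, 2)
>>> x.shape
(2, 2)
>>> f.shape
(2,)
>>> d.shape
(2,)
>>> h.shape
(2, 2)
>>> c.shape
(2, 3)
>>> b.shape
(2, 2)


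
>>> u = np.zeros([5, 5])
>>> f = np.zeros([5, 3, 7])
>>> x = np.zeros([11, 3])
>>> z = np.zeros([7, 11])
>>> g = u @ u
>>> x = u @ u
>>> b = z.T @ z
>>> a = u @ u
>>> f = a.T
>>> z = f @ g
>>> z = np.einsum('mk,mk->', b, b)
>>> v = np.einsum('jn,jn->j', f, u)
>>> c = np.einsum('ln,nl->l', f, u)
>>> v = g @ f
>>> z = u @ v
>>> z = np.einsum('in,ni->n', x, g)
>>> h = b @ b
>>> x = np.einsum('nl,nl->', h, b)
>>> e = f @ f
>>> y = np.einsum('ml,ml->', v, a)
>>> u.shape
(5, 5)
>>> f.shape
(5, 5)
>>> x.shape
()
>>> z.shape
(5,)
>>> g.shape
(5, 5)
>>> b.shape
(11, 11)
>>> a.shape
(5, 5)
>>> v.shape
(5, 5)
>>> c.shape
(5,)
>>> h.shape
(11, 11)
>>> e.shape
(5, 5)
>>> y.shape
()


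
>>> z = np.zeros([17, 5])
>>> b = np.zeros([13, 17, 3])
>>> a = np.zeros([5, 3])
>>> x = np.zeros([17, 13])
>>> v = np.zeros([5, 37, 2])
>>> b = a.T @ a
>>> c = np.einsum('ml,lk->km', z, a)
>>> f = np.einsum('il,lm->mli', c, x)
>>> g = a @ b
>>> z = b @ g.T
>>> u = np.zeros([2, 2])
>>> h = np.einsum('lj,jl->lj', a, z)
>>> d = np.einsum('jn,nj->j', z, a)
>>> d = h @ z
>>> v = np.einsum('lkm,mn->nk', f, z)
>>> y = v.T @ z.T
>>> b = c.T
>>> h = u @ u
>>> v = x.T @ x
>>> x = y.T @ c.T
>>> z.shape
(3, 5)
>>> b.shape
(17, 3)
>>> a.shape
(5, 3)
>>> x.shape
(3, 3)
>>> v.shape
(13, 13)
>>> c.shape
(3, 17)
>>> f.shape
(13, 17, 3)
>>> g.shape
(5, 3)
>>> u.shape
(2, 2)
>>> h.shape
(2, 2)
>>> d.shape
(5, 5)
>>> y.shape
(17, 3)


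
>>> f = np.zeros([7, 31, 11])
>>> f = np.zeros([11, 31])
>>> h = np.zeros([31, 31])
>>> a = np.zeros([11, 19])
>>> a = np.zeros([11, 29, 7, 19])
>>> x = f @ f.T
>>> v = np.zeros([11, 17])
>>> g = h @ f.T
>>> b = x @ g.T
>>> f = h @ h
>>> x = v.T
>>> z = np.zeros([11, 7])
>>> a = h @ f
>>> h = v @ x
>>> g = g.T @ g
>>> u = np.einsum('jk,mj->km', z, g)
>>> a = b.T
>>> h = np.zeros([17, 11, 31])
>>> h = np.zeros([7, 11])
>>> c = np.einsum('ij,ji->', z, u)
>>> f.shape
(31, 31)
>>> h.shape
(7, 11)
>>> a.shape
(31, 11)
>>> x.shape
(17, 11)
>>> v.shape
(11, 17)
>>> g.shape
(11, 11)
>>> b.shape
(11, 31)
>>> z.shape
(11, 7)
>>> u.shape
(7, 11)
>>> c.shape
()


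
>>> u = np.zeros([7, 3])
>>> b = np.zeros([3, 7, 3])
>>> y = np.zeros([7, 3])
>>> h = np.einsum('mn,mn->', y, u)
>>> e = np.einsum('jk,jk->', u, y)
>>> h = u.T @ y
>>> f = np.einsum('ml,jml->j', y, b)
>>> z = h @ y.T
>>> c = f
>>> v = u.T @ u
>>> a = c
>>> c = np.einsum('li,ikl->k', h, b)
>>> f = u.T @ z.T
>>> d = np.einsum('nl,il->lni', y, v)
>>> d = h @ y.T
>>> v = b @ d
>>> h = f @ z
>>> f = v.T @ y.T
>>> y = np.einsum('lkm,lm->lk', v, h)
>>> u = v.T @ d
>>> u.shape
(7, 7, 7)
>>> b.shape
(3, 7, 3)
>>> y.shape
(3, 7)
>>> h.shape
(3, 7)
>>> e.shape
()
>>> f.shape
(7, 7, 7)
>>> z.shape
(3, 7)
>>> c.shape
(7,)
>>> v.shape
(3, 7, 7)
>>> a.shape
(3,)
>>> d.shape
(3, 7)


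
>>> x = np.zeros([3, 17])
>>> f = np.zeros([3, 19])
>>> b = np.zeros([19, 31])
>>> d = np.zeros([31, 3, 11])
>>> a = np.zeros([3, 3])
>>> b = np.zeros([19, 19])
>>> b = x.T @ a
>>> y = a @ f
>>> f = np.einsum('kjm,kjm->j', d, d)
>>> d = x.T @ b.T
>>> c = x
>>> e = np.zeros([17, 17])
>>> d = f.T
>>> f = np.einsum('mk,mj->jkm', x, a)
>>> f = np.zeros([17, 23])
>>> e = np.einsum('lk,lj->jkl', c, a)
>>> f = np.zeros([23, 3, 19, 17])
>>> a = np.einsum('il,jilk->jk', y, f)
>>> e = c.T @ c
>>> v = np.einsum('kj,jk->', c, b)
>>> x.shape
(3, 17)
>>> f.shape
(23, 3, 19, 17)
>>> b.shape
(17, 3)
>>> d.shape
(3,)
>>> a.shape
(23, 17)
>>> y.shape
(3, 19)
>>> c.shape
(3, 17)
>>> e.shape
(17, 17)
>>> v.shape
()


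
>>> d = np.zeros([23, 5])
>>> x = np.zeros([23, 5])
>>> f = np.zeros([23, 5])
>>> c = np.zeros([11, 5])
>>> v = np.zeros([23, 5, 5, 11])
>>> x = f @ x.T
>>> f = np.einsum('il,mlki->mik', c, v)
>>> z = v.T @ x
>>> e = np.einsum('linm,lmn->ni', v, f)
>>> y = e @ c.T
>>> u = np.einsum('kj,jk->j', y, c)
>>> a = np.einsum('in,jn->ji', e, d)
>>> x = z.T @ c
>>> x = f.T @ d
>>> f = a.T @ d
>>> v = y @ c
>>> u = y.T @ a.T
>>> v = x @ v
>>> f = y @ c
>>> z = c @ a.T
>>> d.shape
(23, 5)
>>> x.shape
(5, 11, 5)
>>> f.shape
(5, 5)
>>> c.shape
(11, 5)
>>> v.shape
(5, 11, 5)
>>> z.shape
(11, 23)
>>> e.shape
(5, 5)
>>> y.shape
(5, 11)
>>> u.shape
(11, 23)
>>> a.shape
(23, 5)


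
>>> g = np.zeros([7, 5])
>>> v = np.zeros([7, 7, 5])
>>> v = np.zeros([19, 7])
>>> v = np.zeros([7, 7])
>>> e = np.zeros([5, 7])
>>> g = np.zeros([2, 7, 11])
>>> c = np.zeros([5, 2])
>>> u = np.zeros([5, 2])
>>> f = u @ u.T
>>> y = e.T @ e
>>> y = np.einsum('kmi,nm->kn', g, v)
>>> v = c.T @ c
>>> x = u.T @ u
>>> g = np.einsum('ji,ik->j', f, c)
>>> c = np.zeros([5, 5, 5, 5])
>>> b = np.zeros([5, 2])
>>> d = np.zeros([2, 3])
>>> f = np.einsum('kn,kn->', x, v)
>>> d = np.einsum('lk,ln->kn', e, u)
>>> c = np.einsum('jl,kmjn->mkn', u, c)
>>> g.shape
(5,)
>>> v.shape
(2, 2)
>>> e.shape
(5, 7)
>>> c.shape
(5, 5, 5)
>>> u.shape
(5, 2)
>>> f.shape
()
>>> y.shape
(2, 7)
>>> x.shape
(2, 2)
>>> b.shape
(5, 2)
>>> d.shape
(7, 2)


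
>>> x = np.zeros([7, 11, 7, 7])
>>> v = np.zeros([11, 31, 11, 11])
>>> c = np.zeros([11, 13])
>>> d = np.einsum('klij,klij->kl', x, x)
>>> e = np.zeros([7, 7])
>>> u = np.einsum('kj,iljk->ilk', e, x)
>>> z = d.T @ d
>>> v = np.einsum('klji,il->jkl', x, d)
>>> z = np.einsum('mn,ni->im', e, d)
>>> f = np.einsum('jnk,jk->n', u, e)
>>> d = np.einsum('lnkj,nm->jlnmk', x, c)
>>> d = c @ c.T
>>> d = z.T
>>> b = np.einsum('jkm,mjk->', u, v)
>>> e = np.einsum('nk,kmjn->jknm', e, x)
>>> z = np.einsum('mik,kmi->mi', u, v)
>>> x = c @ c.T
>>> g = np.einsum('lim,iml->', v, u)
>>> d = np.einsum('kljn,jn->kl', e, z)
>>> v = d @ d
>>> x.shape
(11, 11)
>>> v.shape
(7, 7)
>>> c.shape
(11, 13)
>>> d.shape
(7, 7)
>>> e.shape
(7, 7, 7, 11)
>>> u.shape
(7, 11, 7)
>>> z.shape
(7, 11)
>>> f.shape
(11,)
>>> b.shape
()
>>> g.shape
()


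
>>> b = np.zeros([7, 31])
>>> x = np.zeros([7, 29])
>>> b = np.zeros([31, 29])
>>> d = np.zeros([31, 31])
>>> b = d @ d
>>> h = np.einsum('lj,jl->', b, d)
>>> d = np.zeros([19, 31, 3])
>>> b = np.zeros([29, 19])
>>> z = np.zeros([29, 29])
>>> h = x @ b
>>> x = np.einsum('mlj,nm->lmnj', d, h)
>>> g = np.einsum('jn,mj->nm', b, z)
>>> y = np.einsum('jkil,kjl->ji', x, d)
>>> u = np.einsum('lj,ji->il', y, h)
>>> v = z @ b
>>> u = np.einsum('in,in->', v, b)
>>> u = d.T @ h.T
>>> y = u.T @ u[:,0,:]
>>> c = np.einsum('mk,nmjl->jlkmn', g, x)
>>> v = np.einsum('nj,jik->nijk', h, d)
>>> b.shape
(29, 19)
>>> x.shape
(31, 19, 7, 3)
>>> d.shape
(19, 31, 3)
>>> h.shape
(7, 19)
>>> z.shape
(29, 29)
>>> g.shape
(19, 29)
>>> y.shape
(7, 31, 7)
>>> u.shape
(3, 31, 7)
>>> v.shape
(7, 31, 19, 3)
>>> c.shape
(7, 3, 29, 19, 31)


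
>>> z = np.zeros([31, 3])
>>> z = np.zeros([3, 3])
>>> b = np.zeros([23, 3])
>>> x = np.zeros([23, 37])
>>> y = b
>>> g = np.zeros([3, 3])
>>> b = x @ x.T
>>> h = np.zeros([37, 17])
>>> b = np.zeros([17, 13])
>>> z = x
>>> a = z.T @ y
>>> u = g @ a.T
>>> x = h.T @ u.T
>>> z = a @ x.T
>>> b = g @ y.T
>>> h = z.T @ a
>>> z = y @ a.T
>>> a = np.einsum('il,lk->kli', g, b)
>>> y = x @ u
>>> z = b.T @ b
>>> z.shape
(23, 23)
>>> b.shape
(3, 23)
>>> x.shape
(17, 3)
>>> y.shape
(17, 37)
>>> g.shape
(3, 3)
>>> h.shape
(17, 3)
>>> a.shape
(23, 3, 3)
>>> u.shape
(3, 37)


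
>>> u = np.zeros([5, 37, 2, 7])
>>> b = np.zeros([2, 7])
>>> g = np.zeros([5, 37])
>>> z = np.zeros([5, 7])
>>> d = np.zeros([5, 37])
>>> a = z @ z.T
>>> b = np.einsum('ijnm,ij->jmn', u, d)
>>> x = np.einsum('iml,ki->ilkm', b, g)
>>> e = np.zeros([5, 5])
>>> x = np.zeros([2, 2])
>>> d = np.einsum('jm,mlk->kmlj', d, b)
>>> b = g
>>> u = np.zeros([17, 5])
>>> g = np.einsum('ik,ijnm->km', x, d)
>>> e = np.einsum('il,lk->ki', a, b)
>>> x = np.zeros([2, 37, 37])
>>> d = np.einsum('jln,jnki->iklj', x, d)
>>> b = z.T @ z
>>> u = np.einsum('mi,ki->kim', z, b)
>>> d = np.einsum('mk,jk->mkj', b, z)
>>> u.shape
(7, 7, 5)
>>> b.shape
(7, 7)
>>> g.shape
(2, 5)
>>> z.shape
(5, 7)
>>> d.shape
(7, 7, 5)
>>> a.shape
(5, 5)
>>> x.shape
(2, 37, 37)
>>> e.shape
(37, 5)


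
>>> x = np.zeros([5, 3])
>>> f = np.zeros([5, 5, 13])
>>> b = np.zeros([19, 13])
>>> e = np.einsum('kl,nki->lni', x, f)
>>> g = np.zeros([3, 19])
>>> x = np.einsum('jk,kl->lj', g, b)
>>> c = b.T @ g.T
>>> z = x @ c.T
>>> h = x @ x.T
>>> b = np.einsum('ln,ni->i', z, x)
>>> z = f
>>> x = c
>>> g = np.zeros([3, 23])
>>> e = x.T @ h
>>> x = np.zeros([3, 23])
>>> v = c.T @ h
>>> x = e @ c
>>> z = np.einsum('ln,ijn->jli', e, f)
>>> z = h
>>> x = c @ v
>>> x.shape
(13, 13)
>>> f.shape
(5, 5, 13)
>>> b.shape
(3,)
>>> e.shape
(3, 13)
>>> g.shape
(3, 23)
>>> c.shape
(13, 3)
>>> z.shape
(13, 13)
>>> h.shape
(13, 13)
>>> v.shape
(3, 13)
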